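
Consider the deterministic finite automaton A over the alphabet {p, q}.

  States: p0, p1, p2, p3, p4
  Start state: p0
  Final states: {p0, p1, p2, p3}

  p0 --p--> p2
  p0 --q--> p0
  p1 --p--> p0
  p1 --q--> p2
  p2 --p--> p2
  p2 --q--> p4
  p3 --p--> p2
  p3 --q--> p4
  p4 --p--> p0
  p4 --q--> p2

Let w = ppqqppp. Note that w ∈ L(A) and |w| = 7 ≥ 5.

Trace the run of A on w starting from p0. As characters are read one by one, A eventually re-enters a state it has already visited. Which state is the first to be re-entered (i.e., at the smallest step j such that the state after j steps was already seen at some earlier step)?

p2

Run of A on w = p p q q p p p:
  step 0: p0  (start)
  step 1: p2  (read p: p0→p2)
  step 2: p2  (read p: p2→p2)   ← first repeat (p2 seen earlier)
  step 3: p4  (read q: p2→p4)
  step 4: p2  (read q: p4→p2)
  step 5: p2  (read p: p2→p2)
  step 6: p2  (read p: p2→p2)
  step 7: p2  (read p: p2→p2)

The earliest repeat is at step j = 2: A is in p2, which it already visited at step i = 1.
Since A has 5 states, any run of length ≥ 5 visits 5+1 states, so by pigeonhole some state repeats within the first 5 steps — that repeat gives the pumpable loop.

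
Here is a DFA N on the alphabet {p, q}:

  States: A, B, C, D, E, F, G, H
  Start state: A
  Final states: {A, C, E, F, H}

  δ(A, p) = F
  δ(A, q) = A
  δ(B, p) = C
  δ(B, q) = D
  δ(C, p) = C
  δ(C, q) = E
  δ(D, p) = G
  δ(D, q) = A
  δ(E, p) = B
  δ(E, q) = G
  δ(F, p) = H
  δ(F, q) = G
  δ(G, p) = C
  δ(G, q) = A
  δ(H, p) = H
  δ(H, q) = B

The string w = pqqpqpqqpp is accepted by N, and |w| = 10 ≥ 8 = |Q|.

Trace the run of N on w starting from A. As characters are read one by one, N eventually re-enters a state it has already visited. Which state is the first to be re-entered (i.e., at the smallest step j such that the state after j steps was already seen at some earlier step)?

State sequence: A -p-> F -q-> G -q-> A -p-> F -q-> G -p-> C -q-> E -q-> G -p-> C -p-> C
First repeat at step 3: A was already visited.

The earliest repeat is at step j = 3: N is in A, which it already visited at step i = 0.

A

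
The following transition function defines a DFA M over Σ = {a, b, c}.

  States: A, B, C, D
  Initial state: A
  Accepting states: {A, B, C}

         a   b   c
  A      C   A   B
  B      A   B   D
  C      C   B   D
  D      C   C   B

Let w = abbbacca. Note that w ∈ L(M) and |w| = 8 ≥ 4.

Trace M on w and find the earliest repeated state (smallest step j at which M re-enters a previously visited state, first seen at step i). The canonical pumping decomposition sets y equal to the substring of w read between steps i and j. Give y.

State sequence: A -a-> C -b-> B -b-> B -b-> B -a-> A -c-> B -c-> D -a-> C
First repeat at step 3: B was already visited.

So i = 2, j = 3, giving x = w[0:2] = ab, y = w[2:3] = b, z = w[3:8] = bacca.
Check: |xy| = 3 ≤ 4 and |y| = 1 ≥ 1. Reading y takes M from B back to B, so every xyⁱz is accepted.

b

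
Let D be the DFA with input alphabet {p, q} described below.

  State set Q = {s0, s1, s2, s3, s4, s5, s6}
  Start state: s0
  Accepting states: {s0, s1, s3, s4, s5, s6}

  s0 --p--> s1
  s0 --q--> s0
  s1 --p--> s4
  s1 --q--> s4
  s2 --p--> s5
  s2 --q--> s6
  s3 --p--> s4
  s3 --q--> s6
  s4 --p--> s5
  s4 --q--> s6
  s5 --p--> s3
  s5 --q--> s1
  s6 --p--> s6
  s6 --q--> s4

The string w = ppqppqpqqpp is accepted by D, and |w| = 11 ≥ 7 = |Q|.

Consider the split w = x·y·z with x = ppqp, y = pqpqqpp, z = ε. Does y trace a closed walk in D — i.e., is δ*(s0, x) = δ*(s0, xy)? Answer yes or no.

no

State sequence: s0 -p-> s1 -p-> s4 -q-> s6 -p-> s6 -p-> s6 -q-> s4 -p-> s5 -q-> s1 -q-> s4 -p-> s5 -p-> s3

After x (step 4): s6. After xy (step 11): s3.
They differ (s6 ≠ s3), so y is not a cycle from the state after x; this split is not the one the pumping-lemma construction produces, and pumping y need not keep the string in L(D).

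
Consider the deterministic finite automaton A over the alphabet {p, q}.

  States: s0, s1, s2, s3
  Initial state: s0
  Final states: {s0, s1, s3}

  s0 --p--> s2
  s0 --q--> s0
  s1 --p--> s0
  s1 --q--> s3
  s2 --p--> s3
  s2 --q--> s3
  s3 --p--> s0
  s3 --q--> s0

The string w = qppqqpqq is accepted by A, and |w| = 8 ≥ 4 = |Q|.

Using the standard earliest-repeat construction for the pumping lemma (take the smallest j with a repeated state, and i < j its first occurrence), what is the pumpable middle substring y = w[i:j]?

Run of A on w = q p p q q p q q:
  step 0: s0  (start)
  step 1: s0  (read q: s0→s0)   ← first repeat (s0 seen earlier)
  step 2: s2  (read p: s0→s2)
  step 3: s3  (read p: s2→s3)
  step 4: s0  (read q: s3→s0)
  step 5: s0  (read q: s0→s0)
  step 6: s2  (read p: s0→s2)
  step 7: s3  (read q: s2→s3)
  step 8: s0  (read q: s3→s0)

So i = 0, j = 1, giving x = w[0:0] = ε, y = w[0:1] = q, z = w[1:8] = ppqqpqq.
Check: |xy| = 1 ≤ 4 and |y| = 1 ≥ 1. Reading y takes A from s0 back to s0, so every xyⁱz is accepted.
Pumping length from the standard proof: p = 4 (the number of states). The repeated state found above gives |xy| = j ≤ 4 and |y| = j − i ≥ 1.

q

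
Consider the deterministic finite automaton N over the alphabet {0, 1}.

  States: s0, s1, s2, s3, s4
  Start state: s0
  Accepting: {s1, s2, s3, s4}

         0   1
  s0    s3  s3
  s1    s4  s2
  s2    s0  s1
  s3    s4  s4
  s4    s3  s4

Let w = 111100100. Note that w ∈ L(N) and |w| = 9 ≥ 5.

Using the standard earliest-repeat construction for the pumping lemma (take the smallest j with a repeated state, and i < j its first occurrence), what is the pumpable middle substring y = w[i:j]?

Run of N on w = 1 1 1 1 0 0 1 0 0:
  step 0: s0  (start)
  step 1: s3  (read 1: s0→s3)
  step 2: s4  (read 1: s3→s4)
  step 3: s4  (read 1: s4→s4)   ← first repeat (s4 seen earlier)
  step 4: s4  (read 1: s4→s4)
  step 5: s3  (read 0: s4→s3)
  step 6: s4  (read 0: s3→s4)
  step 7: s4  (read 1: s4→s4)
  step 8: s3  (read 0: s4→s3)
  step 9: s4  (read 0: s3→s4)

So i = 2, j = 3, giving x = w[0:2] = 11, y = w[2:3] = 1, z = w[3:9] = 100100.
Check: |xy| = 3 ≤ 5 and |y| = 1 ≥ 1. Reading y takes N from s4 back to s4, so every xyⁱz is accepted.

1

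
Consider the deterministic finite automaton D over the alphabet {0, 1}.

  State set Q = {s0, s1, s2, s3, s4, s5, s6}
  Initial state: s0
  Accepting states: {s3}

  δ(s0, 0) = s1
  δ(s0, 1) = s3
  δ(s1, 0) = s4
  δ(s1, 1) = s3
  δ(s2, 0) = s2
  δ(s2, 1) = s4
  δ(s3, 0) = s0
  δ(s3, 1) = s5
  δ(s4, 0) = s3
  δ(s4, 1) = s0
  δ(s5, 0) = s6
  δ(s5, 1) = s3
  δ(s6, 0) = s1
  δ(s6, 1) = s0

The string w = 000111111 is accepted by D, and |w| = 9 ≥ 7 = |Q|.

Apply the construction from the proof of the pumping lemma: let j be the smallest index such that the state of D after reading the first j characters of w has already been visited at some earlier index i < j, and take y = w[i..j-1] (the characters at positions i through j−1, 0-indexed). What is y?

11

Run of D on w = 0 0 0 1 1 1 1 1 1:
  step 0: s0  (start)
  step 1: s1  (read 0: s0→s1)
  step 2: s4  (read 0: s1→s4)
  step 3: s3  (read 0: s4→s3)
  step 4: s5  (read 1: s3→s5)
  step 5: s3  (read 1: s5→s3)   ← first repeat (s3 seen earlier)
  step 6: s5  (read 1: s3→s5)
  step 7: s3  (read 1: s5→s3)
  step 8: s5  (read 1: s3→s5)
  step 9: s3  (read 1: s5→s3)

So i = 3, j = 5, giving x = w[0:3] = 000, y = w[3:5] = 11, z = w[5:9] = 1111.
Check: |xy| = 5 ≤ 7 and |y| = 2 ≥ 1. Reading y takes D from s3 back to s3, so every xyⁱz is accepted.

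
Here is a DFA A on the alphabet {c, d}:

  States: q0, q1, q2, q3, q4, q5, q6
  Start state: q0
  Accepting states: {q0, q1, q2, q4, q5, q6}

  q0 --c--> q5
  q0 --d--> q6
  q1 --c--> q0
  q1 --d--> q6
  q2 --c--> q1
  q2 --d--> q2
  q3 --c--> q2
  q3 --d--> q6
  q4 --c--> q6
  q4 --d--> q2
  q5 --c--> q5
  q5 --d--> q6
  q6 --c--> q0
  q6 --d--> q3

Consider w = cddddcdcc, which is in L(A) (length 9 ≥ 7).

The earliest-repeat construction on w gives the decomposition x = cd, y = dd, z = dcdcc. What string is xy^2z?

cddddddcdcc

xy^2z = cd·dd·dd·dcdcc = cddddddcdcc.
Reading y = dd takes A from q6 back to q6, so after x·y·y the machine is still in q6, and z then leads to the accepting state q0. Hence cddddddcdcc ∈ L(A).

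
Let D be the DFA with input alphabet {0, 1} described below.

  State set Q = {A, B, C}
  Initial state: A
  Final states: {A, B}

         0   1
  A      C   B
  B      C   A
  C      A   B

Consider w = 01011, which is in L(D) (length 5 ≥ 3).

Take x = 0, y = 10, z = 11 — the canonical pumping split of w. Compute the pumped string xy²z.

0101011

xy^2z = 0·10·10·11 = 0101011.
Reading y = 10 takes D from C back to C, so after x·y·y the machine is still in C, and z then leads to the accepting state A. Hence 0101011 ∈ L(D).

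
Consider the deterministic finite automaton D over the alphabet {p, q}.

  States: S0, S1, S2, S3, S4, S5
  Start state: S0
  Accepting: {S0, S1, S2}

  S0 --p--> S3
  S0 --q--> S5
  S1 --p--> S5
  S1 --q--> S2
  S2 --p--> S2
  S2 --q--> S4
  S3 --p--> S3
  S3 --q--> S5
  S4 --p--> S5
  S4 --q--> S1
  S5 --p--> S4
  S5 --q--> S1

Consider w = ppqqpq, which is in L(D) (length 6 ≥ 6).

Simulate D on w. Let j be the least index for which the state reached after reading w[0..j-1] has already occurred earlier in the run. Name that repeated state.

S3

Run of D on w = p p q q p q:
  step 0: S0  (start)
  step 1: S3  (read p: S0→S3)
  step 2: S3  (read p: S3→S3)   ← first repeat (S3 seen earlier)
  step 3: S5  (read q: S3→S5)
  step 4: S1  (read q: S5→S1)
  step 5: S5  (read p: S1→S5)
  step 6: S1  (read q: S5→S1)

The earliest repeat is at step j = 2: D is in S3, which it already visited at step i = 1.
Since D has 6 states, any run of length ≥ 6 visits 6+1 states, so by pigeonhole some state repeats within the first 6 steps — that repeat gives the pumpable loop.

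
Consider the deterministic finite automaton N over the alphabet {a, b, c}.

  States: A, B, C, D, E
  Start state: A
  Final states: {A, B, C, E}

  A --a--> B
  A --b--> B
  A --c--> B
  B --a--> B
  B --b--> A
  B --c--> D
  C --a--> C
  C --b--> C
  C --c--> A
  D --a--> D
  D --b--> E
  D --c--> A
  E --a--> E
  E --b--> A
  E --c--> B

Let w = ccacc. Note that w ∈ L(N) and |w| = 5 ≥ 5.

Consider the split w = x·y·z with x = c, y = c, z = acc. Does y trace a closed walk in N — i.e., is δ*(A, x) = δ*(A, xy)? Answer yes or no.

State sequence: A -c-> B -c-> D

After x (step 1): B. After xy (step 2): D.
They differ (B ≠ D), so y is not a cycle from the state after x; this split is not the one the pumping-lemma construction produces, and pumping y need not keep the string in L(N).

no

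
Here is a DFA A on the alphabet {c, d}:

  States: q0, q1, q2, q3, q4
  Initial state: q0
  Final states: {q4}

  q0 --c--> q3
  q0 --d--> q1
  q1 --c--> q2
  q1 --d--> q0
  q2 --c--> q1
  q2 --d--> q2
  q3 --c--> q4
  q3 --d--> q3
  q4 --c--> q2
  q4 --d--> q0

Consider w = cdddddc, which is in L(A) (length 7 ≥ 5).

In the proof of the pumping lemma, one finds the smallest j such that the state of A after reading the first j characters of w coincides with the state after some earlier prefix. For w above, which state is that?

State sequence: q0 -c-> q3 -d-> q3 -d-> q3 -d-> q3 -d-> q3 -d-> q3 -c-> q4
First repeat at step 2: q3 was already visited.

The earliest repeat is at step j = 2: A is in q3, which it already visited at step i = 1.

q3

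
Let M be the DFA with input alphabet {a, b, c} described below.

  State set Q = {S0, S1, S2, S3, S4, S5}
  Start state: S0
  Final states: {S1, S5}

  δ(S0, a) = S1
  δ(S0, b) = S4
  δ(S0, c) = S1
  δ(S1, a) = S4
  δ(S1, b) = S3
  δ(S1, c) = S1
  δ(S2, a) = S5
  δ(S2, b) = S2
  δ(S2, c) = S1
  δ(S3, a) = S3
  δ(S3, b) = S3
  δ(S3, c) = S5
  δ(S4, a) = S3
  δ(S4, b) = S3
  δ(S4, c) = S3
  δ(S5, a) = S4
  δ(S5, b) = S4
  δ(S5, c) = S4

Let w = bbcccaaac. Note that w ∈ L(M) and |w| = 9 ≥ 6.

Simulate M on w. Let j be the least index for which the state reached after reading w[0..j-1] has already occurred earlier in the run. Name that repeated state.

Run of M on w = b b c c c a a a c:
  step 0: S0  (start)
  step 1: S4  (read b: S0→S4)
  step 2: S3  (read b: S4→S3)
  step 3: S5  (read c: S3→S5)
  step 4: S4  (read c: S5→S4)   ← first repeat (S4 seen earlier)
  step 5: S3  (read c: S4→S3)
  step 6: S3  (read a: S3→S3)
  step 7: S3  (read a: S3→S3)
  step 8: S3  (read a: S3→S3)
  step 9: S5  (read c: S3→S5)

The earliest repeat is at step j = 4: M is in S4, which it already visited at step i = 1.
Since M has 6 states, any run of length ≥ 6 visits 6+1 states, so by pigeonhole some state repeats within the first 6 steps — that repeat gives the pumpable loop.

S4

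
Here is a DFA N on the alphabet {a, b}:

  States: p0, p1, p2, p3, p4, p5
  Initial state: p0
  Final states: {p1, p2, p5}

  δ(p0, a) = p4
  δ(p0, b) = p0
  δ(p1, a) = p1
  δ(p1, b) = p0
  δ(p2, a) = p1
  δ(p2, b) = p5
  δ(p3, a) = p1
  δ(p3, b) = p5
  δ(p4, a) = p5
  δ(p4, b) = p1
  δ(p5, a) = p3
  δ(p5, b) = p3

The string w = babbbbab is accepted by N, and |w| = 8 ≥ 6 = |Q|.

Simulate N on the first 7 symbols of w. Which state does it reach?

State sequence: p0 -b-> p0 -a-> p4 -b-> p1 -b-> p0 -b-> p0 -b-> p0 -a-> p4

After reading 7 characters, N is in state p4.

p4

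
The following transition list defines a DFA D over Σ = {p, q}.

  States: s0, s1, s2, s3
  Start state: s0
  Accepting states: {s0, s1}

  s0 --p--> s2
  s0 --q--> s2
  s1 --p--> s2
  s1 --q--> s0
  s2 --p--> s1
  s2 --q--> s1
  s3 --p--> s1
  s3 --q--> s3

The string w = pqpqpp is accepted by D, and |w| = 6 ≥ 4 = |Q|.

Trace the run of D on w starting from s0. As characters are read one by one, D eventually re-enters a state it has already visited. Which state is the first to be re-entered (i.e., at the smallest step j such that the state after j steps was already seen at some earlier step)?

s2

Run of D on w = p q p q p p:
  step 0: s0  (start)
  step 1: s2  (read p: s0→s2)
  step 2: s1  (read q: s2→s1)
  step 3: s2  (read p: s1→s2)   ← first repeat (s2 seen earlier)
  step 4: s1  (read q: s2→s1)
  step 5: s2  (read p: s1→s2)
  step 6: s1  (read p: s2→s1)

The earliest repeat is at step j = 3: D is in s2, which it already visited at step i = 1.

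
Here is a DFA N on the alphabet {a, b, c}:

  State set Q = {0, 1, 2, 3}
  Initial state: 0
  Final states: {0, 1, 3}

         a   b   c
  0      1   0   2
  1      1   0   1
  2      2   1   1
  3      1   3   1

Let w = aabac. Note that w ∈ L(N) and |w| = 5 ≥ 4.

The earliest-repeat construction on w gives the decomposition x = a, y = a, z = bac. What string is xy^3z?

aaaabac

xy^3z = a·a·a·a·bac = aaaabac.
Reading y = a takes N from 1 back to 1, so after x·y·y·y the machine is still in 1, and z then leads to the accepting state 1. Hence aaaabac ∈ L(N).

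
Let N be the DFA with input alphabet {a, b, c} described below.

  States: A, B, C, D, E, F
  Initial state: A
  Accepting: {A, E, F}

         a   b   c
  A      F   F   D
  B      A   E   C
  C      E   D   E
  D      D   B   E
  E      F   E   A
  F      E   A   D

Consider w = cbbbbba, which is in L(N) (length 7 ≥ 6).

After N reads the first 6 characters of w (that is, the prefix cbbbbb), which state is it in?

Run of N on the first 6 characters of w = c b b b b b:
  step 0: A  (start)
  step 1: D  (read c: A→D)
  step 2: B  (read b: D→B)
  step 3: E  (read b: B→E)
  step 4: E  (read b: E→E)
  step 5: E  (read b: E→E)
  step 6: E  (read b: E→E)

After reading 6 characters, N is in state E.
(This kind of state-tracing is the core of the pumping-lemma construction: with 6 states, pigeonhole forces a repeat within the first 6 steps.)

E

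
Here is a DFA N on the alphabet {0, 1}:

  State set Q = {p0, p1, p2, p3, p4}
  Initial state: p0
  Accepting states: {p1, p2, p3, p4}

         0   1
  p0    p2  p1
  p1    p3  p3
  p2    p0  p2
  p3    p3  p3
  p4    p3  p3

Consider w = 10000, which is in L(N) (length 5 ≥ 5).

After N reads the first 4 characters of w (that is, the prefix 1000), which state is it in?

State sequence: p0 -1-> p1 -0-> p3 -0-> p3 -0-> p3

After reading 4 characters, N is in state p3.
(This kind of state-tracing is the core of the pumping-lemma construction: with 5 states, pigeonhole forces a repeat within the first 5 steps.)

p3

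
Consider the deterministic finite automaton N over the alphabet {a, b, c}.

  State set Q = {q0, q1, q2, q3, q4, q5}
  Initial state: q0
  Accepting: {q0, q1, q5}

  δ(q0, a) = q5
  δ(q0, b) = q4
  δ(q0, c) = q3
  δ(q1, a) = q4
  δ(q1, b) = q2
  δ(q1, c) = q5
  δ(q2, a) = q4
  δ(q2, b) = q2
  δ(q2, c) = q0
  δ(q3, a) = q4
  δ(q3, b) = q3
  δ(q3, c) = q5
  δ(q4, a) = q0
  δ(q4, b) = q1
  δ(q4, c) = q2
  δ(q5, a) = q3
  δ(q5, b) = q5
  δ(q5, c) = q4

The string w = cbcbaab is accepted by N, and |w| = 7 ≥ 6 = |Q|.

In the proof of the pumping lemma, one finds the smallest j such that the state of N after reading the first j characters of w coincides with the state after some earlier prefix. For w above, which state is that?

q3

Run of N on w = c b c b a a b:
  step 0: q0  (start)
  step 1: q3  (read c: q0→q3)
  step 2: q3  (read b: q3→q3)   ← first repeat (q3 seen earlier)
  step 3: q5  (read c: q3→q5)
  step 4: q5  (read b: q5→q5)
  step 5: q3  (read a: q5→q3)
  step 6: q4  (read a: q3→q4)
  step 7: q1  (read b: q4→q1)

The earliest repeat is at step j = 2: N is in q3, which it already visited at step i = 1.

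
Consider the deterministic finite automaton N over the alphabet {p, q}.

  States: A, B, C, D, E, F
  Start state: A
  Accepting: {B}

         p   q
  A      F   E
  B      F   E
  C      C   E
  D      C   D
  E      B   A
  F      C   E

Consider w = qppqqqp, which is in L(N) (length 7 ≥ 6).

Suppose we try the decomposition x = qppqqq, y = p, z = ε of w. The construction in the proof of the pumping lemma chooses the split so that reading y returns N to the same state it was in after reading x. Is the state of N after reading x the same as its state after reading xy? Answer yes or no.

no

Run of N on the first 7 characters of w = q p p q q q p:
  step 0: A  (start)
  step 1: E  (read q: A→E)
  step 2: B  (read p: E→B)
  step 3: F  (read p: B→F)
  step 4: E  (read q: F→E)
  step 5: A  (read q: E→A)
  step 6: E  (read q: A→E)
  step 7: B  (read p: E→B)

After x (step 6): E. After xy (step 7): B.
They differ (E ≠ B), so y is not a cycle from the state after x; this split is not the one the pumping-lemma construction produces, and pumping y need not keep the string in L(N).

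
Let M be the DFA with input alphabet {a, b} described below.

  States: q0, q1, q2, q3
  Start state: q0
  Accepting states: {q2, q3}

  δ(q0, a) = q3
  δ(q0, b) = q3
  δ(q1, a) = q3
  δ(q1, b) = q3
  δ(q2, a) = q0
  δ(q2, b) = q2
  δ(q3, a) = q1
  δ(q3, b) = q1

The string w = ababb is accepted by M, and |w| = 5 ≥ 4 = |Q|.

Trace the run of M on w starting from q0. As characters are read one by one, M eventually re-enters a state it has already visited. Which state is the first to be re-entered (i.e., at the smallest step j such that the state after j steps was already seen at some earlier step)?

q3

Run of M on w = a b a b b:
  step 0: q0  (start)
  step 1: q3  (read a: q0→q3)
  step 2: q1  (read b: q3→q1)
  step 3: q3  (read a: q1→q3)   ← first repeat (q3 seen earlier)
  step 4: q1  (read b: q3→q1)
  step 5: q3  (read b: q1→q3)

The earliest repeat is at step j = 3: M is in q3, which it already visited at step i = 1.
The DFA has 4 states, so the proof of the pumping lemma guarantees a repeated state among the first 4+1 visited; the segment between the two visits is the pumpable y.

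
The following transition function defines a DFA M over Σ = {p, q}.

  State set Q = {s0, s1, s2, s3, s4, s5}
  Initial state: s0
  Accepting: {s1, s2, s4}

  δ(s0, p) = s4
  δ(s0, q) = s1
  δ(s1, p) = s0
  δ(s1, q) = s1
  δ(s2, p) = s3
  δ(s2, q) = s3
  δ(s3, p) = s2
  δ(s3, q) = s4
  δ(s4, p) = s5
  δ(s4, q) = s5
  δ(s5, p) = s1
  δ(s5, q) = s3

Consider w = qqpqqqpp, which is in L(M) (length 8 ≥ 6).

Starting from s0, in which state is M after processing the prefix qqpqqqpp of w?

Run of M on the first 8 characters of w = q q p q q q p p:
  step 0: s0  (start)
  step 1: s1  (read q: s0→s1)
  step 2: s1  (read q: s1→s1)
  step 3: s0  (read p: s1→s0)
  step 4: s1  (read q: s0→s1)
  step 5: s1  (read q: s1→s1)
  step 6: s1  (read q: s1→s1)
  step 7: s0  (read p: s1→s0)
  step 8: s4  (read p: s0→s4)

After reading 8 characters, M is in state s4.
(This kind of state-tracing is the core of the pumping-lemma construction: with 6 states, pigeonhole forces a repeat within the first 6 steps.)

s4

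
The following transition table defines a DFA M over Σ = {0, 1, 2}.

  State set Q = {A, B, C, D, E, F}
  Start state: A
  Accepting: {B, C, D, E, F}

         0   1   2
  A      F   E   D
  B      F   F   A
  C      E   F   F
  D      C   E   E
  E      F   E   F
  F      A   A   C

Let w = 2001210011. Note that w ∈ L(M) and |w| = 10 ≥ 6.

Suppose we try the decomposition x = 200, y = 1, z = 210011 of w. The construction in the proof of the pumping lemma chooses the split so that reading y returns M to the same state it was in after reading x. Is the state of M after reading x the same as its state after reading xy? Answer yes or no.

Run of M on the first 4 characters of w = 2 0 0 1:
  step 0: A  (start)
  step 1: D  (read 2: A→D)
  step 2: C  (read 0: D→C)
  step 3: E  (read 0: C→E)
  step 4: E  (read 1: E→E)

After x (step 3): E. After xy (step 4): E.
They match, so y = 1 drives M around a cycle from E back to itself; pumping y any number of times keeps M in E before reading z, and xyⁱz ∈ L(M) for every i ≥ 0.

yes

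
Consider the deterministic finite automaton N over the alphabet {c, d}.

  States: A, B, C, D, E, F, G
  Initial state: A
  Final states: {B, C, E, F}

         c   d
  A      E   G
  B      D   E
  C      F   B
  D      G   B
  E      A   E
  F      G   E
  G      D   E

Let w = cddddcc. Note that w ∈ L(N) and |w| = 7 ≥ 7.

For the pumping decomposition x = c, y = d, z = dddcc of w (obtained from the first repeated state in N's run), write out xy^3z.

xy^3z = c·d·d·d·dddcc = cddddddcc.
Reading y = d takes N from E back to E, so after x·y·y·y the machine is still in E, and z then leads to the accepting state E. Hence cddddddcc ∈ L(N).

cddddddcc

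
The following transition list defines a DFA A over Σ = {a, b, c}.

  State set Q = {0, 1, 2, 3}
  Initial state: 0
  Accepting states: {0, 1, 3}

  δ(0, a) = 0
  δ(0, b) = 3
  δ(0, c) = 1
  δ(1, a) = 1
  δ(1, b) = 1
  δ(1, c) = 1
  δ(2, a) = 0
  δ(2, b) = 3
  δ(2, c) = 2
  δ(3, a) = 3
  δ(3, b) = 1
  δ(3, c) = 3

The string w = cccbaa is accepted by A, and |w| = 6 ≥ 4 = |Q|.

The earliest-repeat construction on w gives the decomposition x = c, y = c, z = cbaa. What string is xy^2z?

xy^2z = c·c·c·cbaa = ccccbaa.
Reading y = c takes A from 1 back to 1, so after x·y·y the machine is still in 1, and z then leads to the accepting state 1. Hence ccccbaa ∈ L(A).

ccccbaa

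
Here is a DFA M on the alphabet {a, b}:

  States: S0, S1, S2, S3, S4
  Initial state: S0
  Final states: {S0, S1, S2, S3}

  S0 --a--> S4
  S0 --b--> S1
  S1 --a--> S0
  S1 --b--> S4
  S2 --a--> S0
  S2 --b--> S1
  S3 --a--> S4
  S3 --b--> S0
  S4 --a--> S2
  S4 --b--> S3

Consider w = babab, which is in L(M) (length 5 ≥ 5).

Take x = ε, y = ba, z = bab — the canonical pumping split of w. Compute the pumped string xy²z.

bababab

xy^2z = ε·ba·ba·bab = bababab.
Reading y = ba takes M from S0 back to S0, so after x·y·y the machine is still in S0, and z then leads to the accepting state S1. Hence bababab ∈ L(M).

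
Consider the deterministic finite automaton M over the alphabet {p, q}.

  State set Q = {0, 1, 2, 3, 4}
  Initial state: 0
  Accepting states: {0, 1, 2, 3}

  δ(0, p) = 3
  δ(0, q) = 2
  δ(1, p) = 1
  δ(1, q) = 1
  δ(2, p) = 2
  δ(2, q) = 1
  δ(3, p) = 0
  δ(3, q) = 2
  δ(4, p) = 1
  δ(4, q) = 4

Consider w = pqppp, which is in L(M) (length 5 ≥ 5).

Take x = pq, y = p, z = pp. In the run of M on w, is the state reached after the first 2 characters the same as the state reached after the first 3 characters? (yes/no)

yes

Run of M on the first 3 characters of w = p q p:
  step 0: 0  (start)
  step 1: 3  (read p: 0→3)
  step 2: 2  (read q: 3→2)
  step 3: 2  (read p: 2→2)

After x (step 2): 2. After xy (step 3): 2.
They match, so y = p drives M around a cycle from 2 back to itself; pumping y any number of times keeps M in 2 before reading z, and xyⁱz ∈ L(M) for every i ≥ 0.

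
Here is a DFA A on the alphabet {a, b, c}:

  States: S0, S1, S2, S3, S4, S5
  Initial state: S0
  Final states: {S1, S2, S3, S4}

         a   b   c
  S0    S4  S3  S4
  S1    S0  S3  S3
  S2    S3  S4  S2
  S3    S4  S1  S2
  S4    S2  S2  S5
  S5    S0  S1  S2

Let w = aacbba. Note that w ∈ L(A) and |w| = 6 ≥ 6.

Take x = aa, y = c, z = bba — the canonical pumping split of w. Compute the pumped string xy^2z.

aaccbba

xy^2z = aa·c·c·bba = aaccbba.
Reading y = c takes A from S2 back to S2, so after x·y·y the machine is still in S2, and z then leads to the accepting state S3. Hence aaccbba ∈ L(A).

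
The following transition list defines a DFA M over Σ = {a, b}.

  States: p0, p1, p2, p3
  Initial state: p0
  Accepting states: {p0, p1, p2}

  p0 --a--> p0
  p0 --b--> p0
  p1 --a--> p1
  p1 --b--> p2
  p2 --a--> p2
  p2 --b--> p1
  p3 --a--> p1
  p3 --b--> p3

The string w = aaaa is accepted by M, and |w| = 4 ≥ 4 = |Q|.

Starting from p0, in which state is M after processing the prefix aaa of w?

p0

Run of M on the first 3 characters of w = a a a:
  step 0: p0  (start)
  step 1: p0  (read a: p0→p0)
  step 2: p0  (read a: p0→p0)
  step 3: p0  (read a: p0→p0)

After reading 3 characters, M is in state p0.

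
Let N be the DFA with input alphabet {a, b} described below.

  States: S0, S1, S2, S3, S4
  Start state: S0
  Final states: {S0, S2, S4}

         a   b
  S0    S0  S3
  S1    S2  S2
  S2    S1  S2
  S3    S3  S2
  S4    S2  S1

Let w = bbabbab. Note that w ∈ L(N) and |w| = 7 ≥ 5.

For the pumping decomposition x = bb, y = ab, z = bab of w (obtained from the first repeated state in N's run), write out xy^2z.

xy^2z = bb·ab·ab·bab = bbababbab.
Reading y = ab takes N from S2 back to S2, so after x·y·y the machine is still in S2, and z then leads to the accepting state S2. Hence bbababbab ∈ L(N).

bbababbab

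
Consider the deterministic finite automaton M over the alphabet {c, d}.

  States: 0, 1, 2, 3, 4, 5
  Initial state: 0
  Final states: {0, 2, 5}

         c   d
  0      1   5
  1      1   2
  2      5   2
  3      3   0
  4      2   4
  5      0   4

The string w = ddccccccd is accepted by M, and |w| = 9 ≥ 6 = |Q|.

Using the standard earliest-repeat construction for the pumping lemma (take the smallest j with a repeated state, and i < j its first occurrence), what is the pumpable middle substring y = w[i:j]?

Run of M on w = d d c c c c c c d:
  step 0: 0  (start)
  step 1: 5  (read d: 0→5)
  step 2: 4  (read d: 5→4)
  step 3: 2  (read c: 4→2)
  step 4: 5  (read c: 2→5)   ← first repeat (5 seen earlier)
  step 5: 0  (read c: 5→0)
  step 6: 1  (read c: 0→1)
  step 7: 1  (read c: 1→1)
  step 8: 1  (read c: 1→1)
  step 9: 2  (read d: 1→2)

So i = 1, j = 4, giving x = w[0:1] = d, y = w[1:4] = dcc, z = w[4:9] = ccccd.
Check: |xy| = 4 ≤ 6 and |y| = 3 ≥ 1. Reading y takes M from 5 back to 5, so every xyⁱz is accepted.

dcc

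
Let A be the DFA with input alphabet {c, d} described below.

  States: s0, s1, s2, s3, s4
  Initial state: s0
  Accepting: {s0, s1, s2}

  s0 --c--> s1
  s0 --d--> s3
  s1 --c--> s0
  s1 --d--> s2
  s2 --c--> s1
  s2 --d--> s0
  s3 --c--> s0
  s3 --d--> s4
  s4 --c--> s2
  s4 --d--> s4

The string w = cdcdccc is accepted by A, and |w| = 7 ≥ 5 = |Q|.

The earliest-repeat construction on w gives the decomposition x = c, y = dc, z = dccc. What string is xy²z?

xy^2z = c·dc·dc·dccc = cdcdcdccc.
Reading y = dc takes A from s1 back to s1, so after x·y·y the machine is still in s1, and z then leads to the accepting state s1. Hence cdcdcdccc ∈ L(A).

cdcdcdccc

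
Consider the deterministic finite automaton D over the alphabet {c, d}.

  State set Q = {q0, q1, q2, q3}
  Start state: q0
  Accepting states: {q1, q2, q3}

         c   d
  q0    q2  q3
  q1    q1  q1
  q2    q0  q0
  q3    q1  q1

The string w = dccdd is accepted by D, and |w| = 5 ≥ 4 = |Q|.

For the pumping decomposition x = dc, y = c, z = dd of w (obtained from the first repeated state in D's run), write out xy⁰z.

dcdd

xy⁰z = xz = dc·dd = dcdd.
Reading y = c takes D from q1 back to q1, so after x the machine is still in q1, and z then leads to the accepting state q1. Hence dcdd ∈ L(D).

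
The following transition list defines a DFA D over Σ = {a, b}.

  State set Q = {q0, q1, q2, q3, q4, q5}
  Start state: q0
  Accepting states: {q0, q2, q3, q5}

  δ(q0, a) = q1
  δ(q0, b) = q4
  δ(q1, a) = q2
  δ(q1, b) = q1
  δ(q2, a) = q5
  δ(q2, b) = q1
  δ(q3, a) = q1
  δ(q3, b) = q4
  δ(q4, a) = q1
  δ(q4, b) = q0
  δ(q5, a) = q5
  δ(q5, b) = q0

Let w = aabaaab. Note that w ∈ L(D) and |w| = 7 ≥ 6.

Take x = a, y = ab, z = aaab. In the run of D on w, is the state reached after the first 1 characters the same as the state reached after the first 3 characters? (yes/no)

yes

State sequence: q0 -a-> q1 -a-> q2 -b-> q1

After x (step 1): q1. After xy (step 3): q1.
They match, so y = ab drives D around a cycle from q1 back to itself; pumping y any number of times keeps D in q1 before reading z, and xyⁱz ∈ L(D) for every i ≥ 0.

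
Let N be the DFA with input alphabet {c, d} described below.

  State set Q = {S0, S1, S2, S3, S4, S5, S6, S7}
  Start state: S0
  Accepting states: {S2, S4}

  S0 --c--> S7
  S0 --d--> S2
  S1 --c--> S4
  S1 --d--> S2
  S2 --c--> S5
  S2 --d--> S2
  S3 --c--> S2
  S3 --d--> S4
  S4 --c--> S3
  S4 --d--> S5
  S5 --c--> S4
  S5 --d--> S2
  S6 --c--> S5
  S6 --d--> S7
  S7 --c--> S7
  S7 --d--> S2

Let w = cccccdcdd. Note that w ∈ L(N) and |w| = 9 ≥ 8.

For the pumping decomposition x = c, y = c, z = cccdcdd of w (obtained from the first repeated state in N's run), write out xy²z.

ccccccdcdd

xy^2z = c·c·c·cccdcdd = ccccccdcdd.
Reading y = c takes N from S7 back to S7, so after x·y·y the machine is still in S7, and z then leads to the accepting state S2. Hence ccccccdcdd ∈ L(N).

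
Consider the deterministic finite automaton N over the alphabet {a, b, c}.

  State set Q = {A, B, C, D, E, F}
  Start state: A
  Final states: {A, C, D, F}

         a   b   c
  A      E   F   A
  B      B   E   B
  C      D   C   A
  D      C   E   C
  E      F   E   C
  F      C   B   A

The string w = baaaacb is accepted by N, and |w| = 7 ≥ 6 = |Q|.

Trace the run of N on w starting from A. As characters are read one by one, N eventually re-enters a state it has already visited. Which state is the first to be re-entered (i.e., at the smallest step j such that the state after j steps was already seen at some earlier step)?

C

State sequence: A -b-> F -a-> C -a-> D -a-> C -a-> D -c-> C -b-> C
First repeat at step 4: C was already visited.

The earliest repeat is at step j = 4: N is in C, which it already visited at step i = 2.
Since N has 6 states, any run of length ≥ 6 visits 6+1 states, so by pigeonhole some state repeats within the first 6 steps — that repeat gives the pumpable loop.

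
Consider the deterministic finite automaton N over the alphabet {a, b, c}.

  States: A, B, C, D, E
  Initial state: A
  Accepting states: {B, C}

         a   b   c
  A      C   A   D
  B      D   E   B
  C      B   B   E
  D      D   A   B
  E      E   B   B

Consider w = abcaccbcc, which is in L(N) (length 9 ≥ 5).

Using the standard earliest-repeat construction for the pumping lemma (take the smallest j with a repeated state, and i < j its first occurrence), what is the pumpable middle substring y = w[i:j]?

Run of N on w = a b c a c c b c c:
  step 0: A  (start)
  step 1: C  (read a: A→C)
  step 2: B  (read b: C→B)
  step 3: B  (read c: B→B)   ← first repeat (B seen earlier)
  step 4: D  (read a: B→D)
  step 5: B  (read c: D→B)
  step 6: B  (read c: B→B)
  step 7: E  (read b: B→E)
  step 8: B  (read c: E→B)
  step 9: B  (read c: B→B)

So i = 2, j = 3, giving x = w[0:2] = ab, y = w[2:3] = c, z = w[3:9] = accbcc.
Check: |xy| = 3 ≤ 5 and |y| = 1 ≥ 1. Reading y takes N from B back to B, so every xyⁱz is accepted.

c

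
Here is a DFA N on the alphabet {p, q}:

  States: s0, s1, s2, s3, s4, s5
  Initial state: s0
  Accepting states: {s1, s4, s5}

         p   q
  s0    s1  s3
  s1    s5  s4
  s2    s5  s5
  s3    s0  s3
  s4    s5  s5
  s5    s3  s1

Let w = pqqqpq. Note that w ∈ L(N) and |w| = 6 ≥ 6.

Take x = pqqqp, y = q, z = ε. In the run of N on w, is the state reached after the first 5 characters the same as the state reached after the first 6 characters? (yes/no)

no

State sequence: s0 -p-> s1 -q-> s4 -q-> s5 -q-> s1 -p-> s5 -q-> s1

After x (step 5): s5. After xy (step 6): s1.
They differ (s5 ≠ s1), so y is not a cycle from the state after x; this split is not the one the pumping-lemma construction produces, and pumping y need not keep the string in L(N).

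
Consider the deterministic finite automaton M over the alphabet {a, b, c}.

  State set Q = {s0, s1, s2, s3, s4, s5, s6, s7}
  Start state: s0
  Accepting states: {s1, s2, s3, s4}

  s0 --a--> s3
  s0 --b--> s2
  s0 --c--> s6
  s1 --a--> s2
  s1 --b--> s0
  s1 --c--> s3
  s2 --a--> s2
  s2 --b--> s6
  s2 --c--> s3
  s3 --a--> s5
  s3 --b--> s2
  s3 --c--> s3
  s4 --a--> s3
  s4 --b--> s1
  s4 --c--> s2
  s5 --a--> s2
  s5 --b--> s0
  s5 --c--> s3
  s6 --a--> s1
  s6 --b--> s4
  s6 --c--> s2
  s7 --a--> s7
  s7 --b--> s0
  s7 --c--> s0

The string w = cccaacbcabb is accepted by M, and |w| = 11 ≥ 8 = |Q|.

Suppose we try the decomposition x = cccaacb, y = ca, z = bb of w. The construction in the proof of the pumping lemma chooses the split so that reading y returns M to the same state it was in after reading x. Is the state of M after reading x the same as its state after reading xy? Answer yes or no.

no

Run of M on the first 9 characters of w = c c c a a c b c a:
  step 0: s0  (start)
  step 1: s6  (read c: s0→s6)
  step 2: s2  (read c: s6→s2)
  step 3: s3  (read c: s2→s3)
  step 4: s5  (read a: s3→s5)
  step 5: s2  (read a: s5→s2)
  step 6: s3  (read c: s2→s3)
  step 7: s2  (read b: s3→s2)
  step 8: s3  (read c: s2→s3)
  step 9: s5  (read a: s3→s5)

After x (step 7): s2. After xy (step 9): s5.
They differ (s2 ≠ s5), so y is not a cycle from the state after x; this split is not the one the pumping-lemma construction produces, and pumping y need not keep the string in L(M).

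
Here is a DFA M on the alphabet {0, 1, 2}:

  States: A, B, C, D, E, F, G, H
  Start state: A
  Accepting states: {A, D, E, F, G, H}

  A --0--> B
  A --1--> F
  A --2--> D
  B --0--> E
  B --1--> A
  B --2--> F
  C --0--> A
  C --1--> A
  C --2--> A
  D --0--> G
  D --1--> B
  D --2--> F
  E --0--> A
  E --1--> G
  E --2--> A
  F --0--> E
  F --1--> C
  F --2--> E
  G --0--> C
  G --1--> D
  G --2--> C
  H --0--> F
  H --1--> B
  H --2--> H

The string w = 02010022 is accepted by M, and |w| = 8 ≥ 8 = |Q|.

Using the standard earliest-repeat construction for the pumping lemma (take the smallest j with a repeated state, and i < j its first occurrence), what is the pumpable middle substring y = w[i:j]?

020100

State sequence: A -0-> B -2-> F -0-> E -1-> G -0-> C -0-> A -2-> D -2-> F
First repeat at step 6: A was already visited.

So i = 0, j = 6, giving x = w[0:0] = ε, y = w[0:6] = 020100, z = w[6:8] = 22.
Check: |xy| = 6 ≤ 8 and |y| = 6 ≥ 1. Reading y takes M from A back to A, so every xyⁱz is accepted.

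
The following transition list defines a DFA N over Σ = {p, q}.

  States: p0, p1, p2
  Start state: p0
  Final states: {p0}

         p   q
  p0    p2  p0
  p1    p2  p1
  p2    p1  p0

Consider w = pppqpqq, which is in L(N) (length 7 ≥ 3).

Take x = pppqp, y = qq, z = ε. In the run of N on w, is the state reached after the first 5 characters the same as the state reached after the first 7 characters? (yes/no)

no

State sequence: p0 -p-> p2 -p-> p1 -p-> p2 -q-> p0 -p-> p2 -q-> p0 -q-> p0

After x (step 5): p2. After xy (step 7): p0.
They differ (p2 ≠ p0), so y is not a cycle from the state after x; this split is not the one the pumping-lemma construction produces, and pumping y need not keep the string in L(N).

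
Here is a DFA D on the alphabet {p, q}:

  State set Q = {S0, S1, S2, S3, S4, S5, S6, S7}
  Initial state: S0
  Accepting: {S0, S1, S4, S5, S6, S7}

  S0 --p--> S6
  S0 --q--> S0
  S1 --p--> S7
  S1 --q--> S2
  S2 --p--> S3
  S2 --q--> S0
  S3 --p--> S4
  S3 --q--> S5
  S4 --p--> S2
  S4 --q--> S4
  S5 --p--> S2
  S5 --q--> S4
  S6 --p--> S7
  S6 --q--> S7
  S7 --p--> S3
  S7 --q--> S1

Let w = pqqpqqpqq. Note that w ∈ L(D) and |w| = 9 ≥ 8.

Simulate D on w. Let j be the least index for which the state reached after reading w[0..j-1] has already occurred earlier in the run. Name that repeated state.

State sequence: S0 -p-> S6 -q-> S7 -q-> S1 -p-> S7 -q-> S1 -q-> S2 -p-> S3 -q-> S5 -q-> S4
First repeat at step 4: S7 was already visited.

The earliest repeat is at step j = 4: D is in S7, which it already visited at step i = 2.
Pumping length from the standard proof: p = 8 (the number of states). The repeated state found above gives |xy| = j ≤ 8 and |y| = j − i ≥ 1.

S7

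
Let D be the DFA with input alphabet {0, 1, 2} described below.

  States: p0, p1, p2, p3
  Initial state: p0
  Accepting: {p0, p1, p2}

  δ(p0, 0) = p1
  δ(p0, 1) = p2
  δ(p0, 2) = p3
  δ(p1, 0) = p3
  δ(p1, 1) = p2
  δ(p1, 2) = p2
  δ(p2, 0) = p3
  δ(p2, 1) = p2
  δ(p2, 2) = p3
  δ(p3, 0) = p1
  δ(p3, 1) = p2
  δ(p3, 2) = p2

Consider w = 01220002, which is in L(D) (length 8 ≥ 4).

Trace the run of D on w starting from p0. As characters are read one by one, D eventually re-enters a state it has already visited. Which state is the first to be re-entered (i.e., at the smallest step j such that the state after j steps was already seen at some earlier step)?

p2

State sequence: p0 -0-> p1 -1-> p2 -2-> p3 -2-> p2 -0-> p3 -0-> p1 -0-> p3 -2-> p2
First repeat at step 4: p2 was already visited.

The earliest repeat is at step j = 4: D is in p2, which it already visited at step i = 2.
Pumping length from the standard proof: p = 4 (the number of states). The repeated state found above gives |xy| = j ≤ 4 and |y| = j − i ≥ 1.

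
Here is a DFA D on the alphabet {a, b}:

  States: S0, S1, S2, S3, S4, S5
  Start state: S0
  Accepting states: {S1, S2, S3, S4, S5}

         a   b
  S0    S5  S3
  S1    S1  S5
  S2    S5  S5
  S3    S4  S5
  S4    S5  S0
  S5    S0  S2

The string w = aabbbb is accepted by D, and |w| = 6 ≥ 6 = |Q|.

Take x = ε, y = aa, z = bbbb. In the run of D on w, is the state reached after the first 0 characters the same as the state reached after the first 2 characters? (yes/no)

yes

Run of D on the first 2 characters of w = a a:
  step 0: S0  (start)
  step 1: S5  (read a: S0→S5)
  step 2: S0  (read a: S5→S0)

After x (step 0): S0. After xy (step 2): S0.
They match, so y = aa drives D around a cycle from S0 back to itself; pumping y any number of times keeps D in S0 before reading z, and xyⁱz ∈ L(D) for every i ≥ 0.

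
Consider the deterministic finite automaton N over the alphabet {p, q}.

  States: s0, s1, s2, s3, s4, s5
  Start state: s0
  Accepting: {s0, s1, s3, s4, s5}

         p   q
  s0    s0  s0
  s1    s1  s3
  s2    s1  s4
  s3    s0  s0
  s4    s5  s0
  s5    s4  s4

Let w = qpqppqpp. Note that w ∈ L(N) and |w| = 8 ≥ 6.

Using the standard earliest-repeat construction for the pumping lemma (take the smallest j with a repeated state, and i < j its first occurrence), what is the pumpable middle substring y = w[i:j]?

Run of N on w = q p q p p q p p:
  step 0: s0  (start)
  step 1: s0  (read q: s0→s0)   ← first repeat (s0 seen earlier)
  step 2: s0  (read p: s0→s0)
  step 3: s0  (read q: s0→s0)
  step 4: s0  (read p: s0→s0)
  step 5: s0  (read p: s0→s0)
  step 6: s0  (read q: s0→s0)
  step 7: s0  (read p: s0→s0)
  step 8: s0  (read p: s0→s0)

So i = 0, j = 1, giving x = w[0:0] = ε, y = w[0:1] = q, z = w[1:8] = pqppqpp.
Check: |xy| = 1 ≤ 6 and |y| = 1 ≥ 1. Reading y takes N from s0 back to s0, so every xyⁱz is accepted.
Pumping length from the standard proof: p = 6 (the number of states). The repeated state found above gives |xy| = j ≤ 6 and |y| = j − i ≥ 1.

q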